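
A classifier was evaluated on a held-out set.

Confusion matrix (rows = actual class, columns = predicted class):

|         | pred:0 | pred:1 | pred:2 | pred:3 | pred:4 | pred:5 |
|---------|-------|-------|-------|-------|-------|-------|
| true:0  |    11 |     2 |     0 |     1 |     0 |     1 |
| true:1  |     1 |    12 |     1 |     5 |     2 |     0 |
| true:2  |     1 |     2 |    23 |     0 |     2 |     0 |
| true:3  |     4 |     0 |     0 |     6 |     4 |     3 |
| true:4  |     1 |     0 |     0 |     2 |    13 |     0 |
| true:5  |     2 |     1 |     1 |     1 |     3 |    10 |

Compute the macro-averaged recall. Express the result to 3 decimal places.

0.641

Per-class recall (TP/(TP+FN)):
  0: TP=11, FN=2+0+1+0+1=4 → 11/15 = 0.7333
  1: TP=12, FN=1+1+5+2+0=9 → 12/21 = 0.5714
  2: TP=23, FN=1+2+0+2+0=5 → 23/28 = 0.8214
  3: TP=6, FN=4+0+0+4+3=11 → 6/17 = 0.3529
  4: TP=13, FN=1+0+0+2+0=3 → 13/16 = 0.8125
  5: TP=10, FN=2+1+1+1+3=8 → 10/18 = 0.5556
Macro-recall = mean = (0.7333 + 0.5714 + 0.8214 + 0.3529 + 0.8125 + 0.5556) / 6 = 0.641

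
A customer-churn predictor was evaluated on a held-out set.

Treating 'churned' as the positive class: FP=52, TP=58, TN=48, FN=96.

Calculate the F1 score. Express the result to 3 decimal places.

Precision = TP/(TP+FP) = 58/110 = 0.5273
Recall = TP/(TP+FN) = 58/154 = 0.3766
F1 = 2·TP/(2·TP+FP+FN) = 116/264 = 0.439

0.439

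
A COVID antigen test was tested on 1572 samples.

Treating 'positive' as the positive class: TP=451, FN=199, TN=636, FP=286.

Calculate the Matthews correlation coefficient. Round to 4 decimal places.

MCC = (TP·TN − FP·FN) / √((TP+FP)(TP+FN)(TN+FP)(TN+FN))
Numerator = 451·636 − 286·199 = 229922
Denominator = √(737·650·922·835) = √368806223500 = 607294.1820
MCC = 229922 / 607294.1820 = 0.3786

0.3786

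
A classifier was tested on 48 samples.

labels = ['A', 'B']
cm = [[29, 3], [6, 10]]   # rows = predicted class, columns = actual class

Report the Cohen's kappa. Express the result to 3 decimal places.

0.557

Observed agreement pₒ = trace/N = 39/48 = 0.8125
Expected agreement pₑ = Σ (rowᵢ·colᵢ)/N² = (35·32 + 13·16)/48² = 0.5764
κ = (pₒ − pₑ)/(1 − pₑ) = (0.8125 − 0.5764)/(1 − 0.5764) = 0.557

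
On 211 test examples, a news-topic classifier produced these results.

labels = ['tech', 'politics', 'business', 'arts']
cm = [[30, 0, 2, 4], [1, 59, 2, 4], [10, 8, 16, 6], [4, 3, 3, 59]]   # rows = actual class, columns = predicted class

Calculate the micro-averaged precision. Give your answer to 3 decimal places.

Micro-averaging pools counts across classes: ΣTP=164, ΣFP=47, ΣFN=47.
Micro-precision = TP/(TP+FP) on pooled counts = 0.777 (equals overall accuracy in single-label multiclass).

0.777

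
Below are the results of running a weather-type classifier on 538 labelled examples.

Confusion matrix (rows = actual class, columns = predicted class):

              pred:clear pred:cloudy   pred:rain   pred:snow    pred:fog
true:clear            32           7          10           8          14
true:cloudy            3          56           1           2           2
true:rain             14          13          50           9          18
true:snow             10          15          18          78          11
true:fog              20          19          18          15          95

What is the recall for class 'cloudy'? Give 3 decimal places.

Treat 'cloudy' as positive and all other classes as negative.
recall = TP/(TP+FN).
cloudy: TP=56, FN=3+1+2+2=8 → 56/64 = 0.8750

0.875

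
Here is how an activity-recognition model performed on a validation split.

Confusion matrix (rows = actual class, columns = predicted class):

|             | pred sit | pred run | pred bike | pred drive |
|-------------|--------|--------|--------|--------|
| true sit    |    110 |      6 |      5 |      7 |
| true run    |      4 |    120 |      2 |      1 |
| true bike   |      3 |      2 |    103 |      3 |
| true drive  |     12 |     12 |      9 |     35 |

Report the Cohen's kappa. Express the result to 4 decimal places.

Observed agreement pₒ = trace/N = 368/434 = 0.84793
Expected agreement pₑ = Σ (rowᵢ·colᵢ)/N² = (128·129 + 127·140 + 111·119 + 68·46)/434² = 0.26879
κ = (pₒ − pₑ)/(1 − pₑ) = (0.84793 − 0.26879)/(1 − 0.26879) = 0.7920

0.7920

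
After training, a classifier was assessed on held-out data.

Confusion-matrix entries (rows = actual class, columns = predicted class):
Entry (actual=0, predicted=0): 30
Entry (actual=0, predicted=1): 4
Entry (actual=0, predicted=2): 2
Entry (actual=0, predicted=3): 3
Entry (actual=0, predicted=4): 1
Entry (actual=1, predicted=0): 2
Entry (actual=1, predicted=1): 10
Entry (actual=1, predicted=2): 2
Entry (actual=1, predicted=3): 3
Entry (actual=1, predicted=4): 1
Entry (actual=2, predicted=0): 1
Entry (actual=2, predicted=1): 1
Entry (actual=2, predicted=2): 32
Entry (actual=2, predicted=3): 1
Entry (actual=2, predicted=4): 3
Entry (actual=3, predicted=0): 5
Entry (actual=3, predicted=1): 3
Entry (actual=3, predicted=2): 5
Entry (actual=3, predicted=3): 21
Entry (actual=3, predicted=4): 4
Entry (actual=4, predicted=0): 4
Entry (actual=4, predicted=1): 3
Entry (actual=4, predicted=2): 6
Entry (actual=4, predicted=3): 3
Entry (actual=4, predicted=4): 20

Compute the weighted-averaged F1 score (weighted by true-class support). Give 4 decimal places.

Per-class F1 score (2·TP/(2·TP+FP+FN)):
  0: TP=30, FP=2+1+5+4=12, FN=4+2+3+1=10 → 60/82 = 0.73171
  1: TP=10, FP=4+1+3+3=11, FN=2+2+3+1=8 → 20/39 = 0.51282
  2: TP=32, FP=2+2+5+6=15, FN=1+1+1+3=6 → 64/85 = 0.75294
  3: TP=21, FP=3+3+1+3=10, FN=5+3+5+4=17 → 42/69 = 0.60870
  4: TP=20, FP=1+1+3+4=9, FN=4+3+6+3=16 → 40/65 = 0.61538
Weighted-F1 score = Σ (supportᵢ/N)·F1 scoreᵢ with N=170: (40/170)·0.73171 + (18/170)·0.51282 + (38/170)·0.75294 + (38/170)·0.60870 + (36/170)·0.61538 = 0.6611

0.6611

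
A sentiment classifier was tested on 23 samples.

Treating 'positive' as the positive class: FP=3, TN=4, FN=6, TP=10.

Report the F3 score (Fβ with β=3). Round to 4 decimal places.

Fβ = (1+β²)·TP / ((1+β²)·TP + β²·FN + FP), with β²=9
= 10·10 / (10·10 + 9·6 + 3) = 0.6369

0.6369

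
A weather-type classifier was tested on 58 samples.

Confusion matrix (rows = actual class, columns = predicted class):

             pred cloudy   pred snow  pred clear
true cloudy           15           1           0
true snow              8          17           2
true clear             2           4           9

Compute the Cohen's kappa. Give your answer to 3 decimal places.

0.553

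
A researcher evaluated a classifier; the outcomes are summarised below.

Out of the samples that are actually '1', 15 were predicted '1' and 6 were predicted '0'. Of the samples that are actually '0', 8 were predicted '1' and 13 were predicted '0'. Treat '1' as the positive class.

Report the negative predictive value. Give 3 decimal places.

NPV = TN/(TN+FN) = 13/(13+6) = 0.684

0.684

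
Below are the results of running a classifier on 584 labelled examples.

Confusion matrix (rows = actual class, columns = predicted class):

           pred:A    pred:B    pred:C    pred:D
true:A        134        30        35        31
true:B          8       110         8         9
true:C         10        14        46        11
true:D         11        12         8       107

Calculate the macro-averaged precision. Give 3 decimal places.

0.659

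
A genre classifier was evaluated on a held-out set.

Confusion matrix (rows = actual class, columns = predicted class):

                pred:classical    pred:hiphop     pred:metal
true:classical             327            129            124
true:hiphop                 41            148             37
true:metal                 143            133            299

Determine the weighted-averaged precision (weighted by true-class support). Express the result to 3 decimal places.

Per-class precision (TP/(TP+FP)):
  classical: TP=327, FP=41+143=184 → 327/511 = 0.6399
  hiphop: TP=148, FP=129+133=262 → 148/410 = 0.3610
  metal: TP=299, FP=124+37=161 → 299/460 = 0.6500
Weighted-precision = Σ (supportᵢ/N)·precisionᵢ with N=1381: (580/1381)·0.6399 + (226/1381)·0.3610 + (575/1381)·0.6500 = 0.598

0.598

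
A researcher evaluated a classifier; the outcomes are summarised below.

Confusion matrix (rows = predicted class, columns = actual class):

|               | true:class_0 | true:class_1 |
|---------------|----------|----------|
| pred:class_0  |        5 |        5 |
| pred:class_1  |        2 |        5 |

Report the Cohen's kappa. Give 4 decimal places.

0.2013

Observed agreement pₒ = trace/N = 10/17 = 0.58824
Expected agreement pₑ = Σ (rowᵢ·colᵢ)/N² = (7·10 + 10·7)/17² = 0.48443
κ = (pₒ − pₑ)/(1 − pₑ) = (0.58824 − 0.48443)/(1 − 0.48443) = 0.2013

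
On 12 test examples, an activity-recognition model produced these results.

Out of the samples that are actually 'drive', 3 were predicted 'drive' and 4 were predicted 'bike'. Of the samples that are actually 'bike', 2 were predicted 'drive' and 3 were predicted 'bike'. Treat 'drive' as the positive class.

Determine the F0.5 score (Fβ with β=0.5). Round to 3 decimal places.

0.556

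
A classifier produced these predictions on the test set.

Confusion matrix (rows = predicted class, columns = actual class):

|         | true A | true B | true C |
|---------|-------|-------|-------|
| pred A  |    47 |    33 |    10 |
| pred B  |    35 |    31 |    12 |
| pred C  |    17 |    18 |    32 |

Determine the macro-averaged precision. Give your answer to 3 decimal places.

0.466

Per-class precision (TP/(TP+FP)):
  A: TP=47, FP=33+10=43 → 47/90 = 0.5222
  B: TP=31, FP=35+12=47 → 31/78 = 0.3974
  C: TP=32, FP=17+18=35 → 32/67 = 0.4776
Macro-precision = mean = (0.5222 + 0.3974 + 0.4776) / 3 = 0.466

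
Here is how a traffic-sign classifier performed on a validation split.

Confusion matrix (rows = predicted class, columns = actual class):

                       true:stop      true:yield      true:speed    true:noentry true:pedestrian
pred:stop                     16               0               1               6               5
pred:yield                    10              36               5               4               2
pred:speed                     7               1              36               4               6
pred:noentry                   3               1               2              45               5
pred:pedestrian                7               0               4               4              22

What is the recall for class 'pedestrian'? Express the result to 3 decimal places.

One-vs-rest for 'pedestrian': TP = diagonal; FP = other classes predicted 'pedestrian'; FN = 'pedestrian' predicted as other.
recall = TP/(TP+FN).
pedestrian: TP=22, FN=5+2+6+5=18 → 22/40 = 0.5500

0.550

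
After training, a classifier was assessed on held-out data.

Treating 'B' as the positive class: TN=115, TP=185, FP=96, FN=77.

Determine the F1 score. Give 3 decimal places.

Precision = TP/(TP+FP) = 185/281 = 0.6584
Recall = TP/(TP+FN) = 185/262 = 0.7061
F1 = 2·TP/(2·TP+FP+FN) = 370/543 = 0.681

0.681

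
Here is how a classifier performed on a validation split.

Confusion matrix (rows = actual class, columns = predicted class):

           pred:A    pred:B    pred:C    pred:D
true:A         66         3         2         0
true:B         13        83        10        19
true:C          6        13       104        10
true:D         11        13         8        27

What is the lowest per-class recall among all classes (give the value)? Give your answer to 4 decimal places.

Per-class recall (TP/(TP+FN)):
  A: TP=66, FN=3+2+0=5 → 66/71 = 0.92958
  B: TP=83, FN=13+10+19=42 → 83/125 = 0.66400
  C: TP=104, FN=6+13+10=29 → 104/133 = 0.78195
  D: TP=27, FN=11+13+8=32 → 27/59 = 0.45763
Lowest is class 'D' with recall = 0.4576.

0.4576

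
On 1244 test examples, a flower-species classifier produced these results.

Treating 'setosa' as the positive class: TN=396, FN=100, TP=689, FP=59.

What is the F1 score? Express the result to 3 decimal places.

0.897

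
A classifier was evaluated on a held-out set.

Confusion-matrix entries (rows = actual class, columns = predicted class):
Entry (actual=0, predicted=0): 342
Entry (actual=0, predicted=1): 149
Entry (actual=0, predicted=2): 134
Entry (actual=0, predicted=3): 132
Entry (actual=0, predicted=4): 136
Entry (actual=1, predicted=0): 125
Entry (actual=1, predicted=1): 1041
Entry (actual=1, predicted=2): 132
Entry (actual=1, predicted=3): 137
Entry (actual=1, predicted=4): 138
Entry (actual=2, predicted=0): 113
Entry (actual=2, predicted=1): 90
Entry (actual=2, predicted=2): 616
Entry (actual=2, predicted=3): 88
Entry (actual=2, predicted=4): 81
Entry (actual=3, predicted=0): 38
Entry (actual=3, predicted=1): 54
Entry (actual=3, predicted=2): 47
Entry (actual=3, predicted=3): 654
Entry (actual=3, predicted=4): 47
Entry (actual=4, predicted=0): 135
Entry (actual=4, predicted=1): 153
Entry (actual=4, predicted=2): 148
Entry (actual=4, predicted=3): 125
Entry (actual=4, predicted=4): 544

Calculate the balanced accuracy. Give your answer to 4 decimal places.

Balanced accuracy = mean of per-class recall.
  0: recall = 342/893 = 0.38298
  1: recall = 1041/1573 = 0.66179
  2: recall = 616/988 = 0.62348
  3: recall = 654/840 = 0.77857
  4: recall = 544/1105 = 0.49231
Mean = (0.38298 + 0.66179 + 0.62348 + 0.77857 + 0.49231) / 5 = 0.5878

0.5878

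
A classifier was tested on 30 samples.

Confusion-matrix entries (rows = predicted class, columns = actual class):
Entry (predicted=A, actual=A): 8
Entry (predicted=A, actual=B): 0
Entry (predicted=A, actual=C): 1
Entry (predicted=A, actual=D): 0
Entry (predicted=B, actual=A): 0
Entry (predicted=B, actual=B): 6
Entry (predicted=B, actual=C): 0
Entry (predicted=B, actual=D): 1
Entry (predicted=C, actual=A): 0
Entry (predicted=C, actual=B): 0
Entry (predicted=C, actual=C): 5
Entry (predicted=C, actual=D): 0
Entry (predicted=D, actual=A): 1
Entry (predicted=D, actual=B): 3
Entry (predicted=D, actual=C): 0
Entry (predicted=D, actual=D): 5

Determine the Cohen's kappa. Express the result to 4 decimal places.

Observed agreement pₒ = trace/N = 24/30 = 0.80000
Expected agreement pₑ = Σ (rowᵢ·colᵢ)/N² = (9·9 + 9·7 + 6·5 + 6·9)/30² = 0.25333
κ = (pₒ − pₑ)/(1 − pₑ) = (0.80000 − 0.25333)/(1 − 0.25333) = 0.7321

0.7321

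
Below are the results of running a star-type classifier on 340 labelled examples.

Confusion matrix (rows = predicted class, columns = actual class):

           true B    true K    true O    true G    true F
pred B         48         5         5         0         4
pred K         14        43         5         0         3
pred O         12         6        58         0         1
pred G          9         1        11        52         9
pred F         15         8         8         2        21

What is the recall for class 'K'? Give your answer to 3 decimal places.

Take TP from the diagonal, FP from the rest of the 'K' prediction marginal, FN from the rest of the 'K' actual marginal.
recall = TP/(TP+FN).
K: TP=43, FN=5+6+1+8=20 → 43/63 = 0.6825

0.683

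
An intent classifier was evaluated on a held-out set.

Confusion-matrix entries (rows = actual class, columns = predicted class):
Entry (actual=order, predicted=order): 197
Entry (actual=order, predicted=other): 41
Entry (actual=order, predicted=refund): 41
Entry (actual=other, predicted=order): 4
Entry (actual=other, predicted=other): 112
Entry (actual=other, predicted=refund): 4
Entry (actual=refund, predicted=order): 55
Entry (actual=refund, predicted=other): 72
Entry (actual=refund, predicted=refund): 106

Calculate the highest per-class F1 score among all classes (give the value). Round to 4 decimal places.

0.7364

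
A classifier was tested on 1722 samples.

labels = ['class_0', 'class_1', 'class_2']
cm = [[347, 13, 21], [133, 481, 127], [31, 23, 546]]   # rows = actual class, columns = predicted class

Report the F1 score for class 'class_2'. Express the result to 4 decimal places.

0.8439

Treat 'class_2' as positive and all other classes as negative.
F1 score = 2·TP/(2·TP+FP+FN).
class_2: TP=546, FP=21+127=148, FN=31+23=54 → 1092/1294 = 0.84389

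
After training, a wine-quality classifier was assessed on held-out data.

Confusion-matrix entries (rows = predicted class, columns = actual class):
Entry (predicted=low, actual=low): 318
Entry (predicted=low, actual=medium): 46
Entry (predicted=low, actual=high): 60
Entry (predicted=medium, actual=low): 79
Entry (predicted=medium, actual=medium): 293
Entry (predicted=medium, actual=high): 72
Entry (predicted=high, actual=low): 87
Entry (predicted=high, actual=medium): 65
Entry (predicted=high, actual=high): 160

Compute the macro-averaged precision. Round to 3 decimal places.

Per-class precision (TP/(TP+FP)):
  low: TP=318, FP=46+60=106 → 318/424 = 0.7500
  medium: TP=293, FP=79+72=151 → 293/444 = 0.6599
  high: TP=160, FP=87+65=152 → 160/312 = 0.5128
Macro-precision = mean = (0.7500 + 0.6599 + 0.5128) / 3 = 0.641

0.641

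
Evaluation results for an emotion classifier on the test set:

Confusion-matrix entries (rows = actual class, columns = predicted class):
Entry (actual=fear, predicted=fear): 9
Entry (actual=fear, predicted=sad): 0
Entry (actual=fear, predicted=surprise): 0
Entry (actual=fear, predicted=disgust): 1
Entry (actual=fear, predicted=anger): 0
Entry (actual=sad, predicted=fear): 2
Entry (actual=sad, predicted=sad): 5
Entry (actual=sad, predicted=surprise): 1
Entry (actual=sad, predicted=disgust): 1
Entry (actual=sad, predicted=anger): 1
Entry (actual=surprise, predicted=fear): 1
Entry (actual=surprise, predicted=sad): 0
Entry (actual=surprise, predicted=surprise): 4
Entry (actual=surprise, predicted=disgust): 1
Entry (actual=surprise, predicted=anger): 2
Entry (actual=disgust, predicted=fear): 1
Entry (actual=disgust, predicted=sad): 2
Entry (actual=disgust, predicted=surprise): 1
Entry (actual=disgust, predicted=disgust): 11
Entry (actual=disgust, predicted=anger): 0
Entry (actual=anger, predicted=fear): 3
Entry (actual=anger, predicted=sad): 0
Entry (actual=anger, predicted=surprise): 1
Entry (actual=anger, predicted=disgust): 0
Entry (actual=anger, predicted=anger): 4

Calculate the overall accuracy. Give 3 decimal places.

0.647

Accuracy = trace / total = (9+5+4+11+4=33) / 51 = 33/51 = 0.647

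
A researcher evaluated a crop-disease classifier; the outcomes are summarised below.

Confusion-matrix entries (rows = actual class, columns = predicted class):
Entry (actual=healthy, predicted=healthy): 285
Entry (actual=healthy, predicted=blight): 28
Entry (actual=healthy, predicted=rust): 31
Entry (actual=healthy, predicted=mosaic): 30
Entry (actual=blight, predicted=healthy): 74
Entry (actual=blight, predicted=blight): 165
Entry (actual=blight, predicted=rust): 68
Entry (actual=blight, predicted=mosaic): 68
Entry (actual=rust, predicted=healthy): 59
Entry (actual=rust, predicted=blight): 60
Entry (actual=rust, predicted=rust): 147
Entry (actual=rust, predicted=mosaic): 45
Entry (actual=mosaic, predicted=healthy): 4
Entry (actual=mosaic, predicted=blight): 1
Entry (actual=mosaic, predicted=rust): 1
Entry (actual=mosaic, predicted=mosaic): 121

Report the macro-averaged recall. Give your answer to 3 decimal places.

Per-class recall (TP/(TP+FN)):
  healthy: TP=285, FN=28+31+30=89 → 285/374 = 0.7620
  blight: TP=165, FN=74+68+68=210 → 165/375 = 0.4400
  rust: TP=147, FN=59+60+45=164 → 147/311 = 0.4727
  mosaic: TP=121, FN=4+1+1=6 → 121/127 = 0.9528
Macro-recall = mean = (0.7620 + 0.4400 + 0.4727 + 0.9528) / 4 = 0.657

0.657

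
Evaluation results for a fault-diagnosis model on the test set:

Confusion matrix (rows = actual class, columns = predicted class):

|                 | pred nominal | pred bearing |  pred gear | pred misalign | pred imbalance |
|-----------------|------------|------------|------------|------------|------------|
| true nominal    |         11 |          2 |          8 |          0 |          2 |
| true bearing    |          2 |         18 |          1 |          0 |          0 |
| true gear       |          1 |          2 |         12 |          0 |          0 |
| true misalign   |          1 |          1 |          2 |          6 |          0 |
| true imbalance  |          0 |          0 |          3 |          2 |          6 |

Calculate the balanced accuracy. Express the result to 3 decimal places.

0.656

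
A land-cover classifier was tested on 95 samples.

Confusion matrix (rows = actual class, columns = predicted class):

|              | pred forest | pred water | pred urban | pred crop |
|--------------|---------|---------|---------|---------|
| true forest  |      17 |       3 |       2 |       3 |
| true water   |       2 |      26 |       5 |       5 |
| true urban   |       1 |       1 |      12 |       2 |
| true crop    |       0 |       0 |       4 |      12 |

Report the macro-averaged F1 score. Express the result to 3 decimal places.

0.692

Per-class F1 score (2·TP/(2·TP+FP+FN)):
  forest: TP=17, FP=2+1+0=3, FN=3+2+3=8 → 34/45 = 0.7556
  water: TP=26, FP=3+1+0=4, FN=2+5+5=12 → 52/68 = 0.7647
  urban: TP=12, FP=2+5+4=11, FN=1+1+2=4 → 24/39 = 0.6154
  crop: TP=12, FP=3+5+2=10, FN=0+0+4=4 → 24/38 = 0.6316
Macro-F1 score = mean = (0.7556 + 0.7647 + 0.6154 + 0.6316) / 4 = 0.692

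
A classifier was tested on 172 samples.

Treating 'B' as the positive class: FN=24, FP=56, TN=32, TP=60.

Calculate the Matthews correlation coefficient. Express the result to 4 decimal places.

0.0831

MCC = (TP·TN − FP·FN) / √((TP+FP)(TP+FN)(TN+FP)(TN+FN))
Numerator = 60·32 − 56·24 = 576
Denominator = √(116·84·88·56) = √48018432 = 6929.5333
MCC = 576 / 6929.5333 = 0.0831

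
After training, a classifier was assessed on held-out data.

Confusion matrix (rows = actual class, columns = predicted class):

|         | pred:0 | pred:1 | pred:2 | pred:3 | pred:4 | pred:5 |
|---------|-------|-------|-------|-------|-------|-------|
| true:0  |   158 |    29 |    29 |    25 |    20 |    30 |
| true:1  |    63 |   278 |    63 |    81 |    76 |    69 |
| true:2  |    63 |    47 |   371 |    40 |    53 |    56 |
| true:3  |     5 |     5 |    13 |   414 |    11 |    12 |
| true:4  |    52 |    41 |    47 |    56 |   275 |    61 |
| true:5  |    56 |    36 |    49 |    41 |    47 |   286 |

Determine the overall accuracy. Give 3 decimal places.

Accuracy = trace / total = (158+278+371+414+275+286=1782) / 3058 = 1782/3058 = 0.583

0.583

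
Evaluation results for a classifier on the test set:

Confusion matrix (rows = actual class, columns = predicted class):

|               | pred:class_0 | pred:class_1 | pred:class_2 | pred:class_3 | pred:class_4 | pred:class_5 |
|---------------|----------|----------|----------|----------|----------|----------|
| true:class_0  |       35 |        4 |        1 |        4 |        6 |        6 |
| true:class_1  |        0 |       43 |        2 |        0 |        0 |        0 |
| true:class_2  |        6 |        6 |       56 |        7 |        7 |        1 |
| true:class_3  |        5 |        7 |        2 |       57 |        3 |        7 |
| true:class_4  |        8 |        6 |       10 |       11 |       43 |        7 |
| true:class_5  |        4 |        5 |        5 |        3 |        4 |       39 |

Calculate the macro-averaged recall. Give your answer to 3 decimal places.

0.686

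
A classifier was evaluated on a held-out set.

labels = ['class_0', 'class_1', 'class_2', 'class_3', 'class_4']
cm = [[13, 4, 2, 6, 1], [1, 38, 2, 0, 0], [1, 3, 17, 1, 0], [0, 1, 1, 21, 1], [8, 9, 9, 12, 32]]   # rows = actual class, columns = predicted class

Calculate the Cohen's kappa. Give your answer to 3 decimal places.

0.574

Observed agreement pₒ = trace/N = 121/183 = 0.6612
Expected agreement pₑ = Σ (rowᵢ·colᵢ)/N² = (26·23 + 41·55 + 22·31 + 24·40 + 70·34)/183² = 0.2053
κ = (pₒ − pₑ)/(1 − pₑ) = (0.6612 − 0.2053)/(1 − 0.2053) = 0.574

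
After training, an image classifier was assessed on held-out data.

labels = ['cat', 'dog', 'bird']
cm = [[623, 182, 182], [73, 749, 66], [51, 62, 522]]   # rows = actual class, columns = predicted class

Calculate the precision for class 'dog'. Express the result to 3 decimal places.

0.754

Treat 'dog' as positive and all other classes as negative.
precision = TP/(TP+FP).
dog: TP=749, FP=182+62=244 → 749/993 = 0.7543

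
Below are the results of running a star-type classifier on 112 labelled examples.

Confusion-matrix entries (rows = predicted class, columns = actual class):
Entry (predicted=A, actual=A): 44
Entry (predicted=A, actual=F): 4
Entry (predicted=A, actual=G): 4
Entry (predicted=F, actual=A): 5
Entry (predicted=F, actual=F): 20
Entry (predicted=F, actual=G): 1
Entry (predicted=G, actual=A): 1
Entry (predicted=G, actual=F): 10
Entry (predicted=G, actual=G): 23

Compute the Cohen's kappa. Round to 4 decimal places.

0.6547

Observed agreement pₒ = trace/N = 87/112 = 0.77679
Expected agreement pₑ = Σ (rowᵢ·colᵢ)/N² = (50·52 + 34·26 + 28·34)/112² = 0.35364
κ = (pₒ − pₑ)/(1 − pₑ) = (0.77679 − 0.35364)/(1 − 0.35364) = 0.6547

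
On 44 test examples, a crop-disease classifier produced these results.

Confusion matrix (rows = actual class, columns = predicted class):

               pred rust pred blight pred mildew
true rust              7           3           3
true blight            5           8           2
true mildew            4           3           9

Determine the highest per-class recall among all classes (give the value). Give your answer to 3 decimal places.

0.563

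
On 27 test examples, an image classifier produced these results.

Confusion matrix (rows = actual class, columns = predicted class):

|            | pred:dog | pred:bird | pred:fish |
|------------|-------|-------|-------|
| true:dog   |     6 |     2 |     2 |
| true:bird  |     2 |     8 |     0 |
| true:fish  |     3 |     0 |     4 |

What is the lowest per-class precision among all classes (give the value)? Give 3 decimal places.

0.545

Per-class precision (TP/(TP+FP)):
  dog: TP=6, FP=2+3=5 → 6/11 = 0.5455
  bird: TP=8, FP=2+0=2 → 8/10 = 0.8000
  fish: TP=4, FP=2+0=2 → 4/6 = 0.6667
Lowest is class 'dog' with precision = 0.545.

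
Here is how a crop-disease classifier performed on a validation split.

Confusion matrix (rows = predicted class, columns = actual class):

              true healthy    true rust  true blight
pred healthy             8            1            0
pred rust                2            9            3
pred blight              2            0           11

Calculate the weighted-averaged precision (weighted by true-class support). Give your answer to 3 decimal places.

0.804

Per-class precision (TP/(TP+FP)):
  healthy: TP=8, FP=1+0=1 → 8/9 = 0.8889
  rust: TP=9, FP=2+3=5 → 9/14 = 0.6429
  blight: TP=11, FP=2+0=2 → 11/13 = 0.8462
Weighted-precision = Σ (supportᵢ/N)·precisionᵢ with N=36: (12/36)·0.8889 + (10/36)·0.6429 + (14/36)·0.8462 = 0.804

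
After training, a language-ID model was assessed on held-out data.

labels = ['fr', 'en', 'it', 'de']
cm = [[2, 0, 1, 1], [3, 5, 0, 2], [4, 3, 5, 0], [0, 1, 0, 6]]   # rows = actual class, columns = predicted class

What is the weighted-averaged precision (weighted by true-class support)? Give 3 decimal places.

0.640

Per-class precision (TP/(TP+FP)):
  fr: TP=2, FP=3+4+0=7 → 2/9 = 0.2222
  en: TP=5, FP=0+3+1=4 → 5/9 = 0.5556
  it: TP=5, FP=1+0+0=1 → 5/6 = 0.8333
  de: TP=6, FP=1+2+0=3 → 6/9 = 0.6667
Weighted-precision = Σ (supportᵢ/N)·precisionᵢ with N=33: (4/33)·0.2222 + (10/33)·0.5556 + (12/33)·0.8333 + (7/33)·0.6667 = 0.640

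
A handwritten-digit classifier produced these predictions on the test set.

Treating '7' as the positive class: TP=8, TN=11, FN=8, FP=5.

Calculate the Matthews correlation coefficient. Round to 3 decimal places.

0.191

MCC = (TP·TN − FP·FN) / √((TP+FP)(TP+FN)(TN+FP)(TN+FN))
Numerator = 8·11 − 5·8 = 48
Denominator = √(13·16·16·19) = √63232 = 251.4597
MCC = 48 / 251.4597 = 0.191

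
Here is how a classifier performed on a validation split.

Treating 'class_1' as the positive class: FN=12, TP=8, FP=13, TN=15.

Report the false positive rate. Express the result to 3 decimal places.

FPR = FP/(FP+TN) = 13/(13+15) = 0.464

0.464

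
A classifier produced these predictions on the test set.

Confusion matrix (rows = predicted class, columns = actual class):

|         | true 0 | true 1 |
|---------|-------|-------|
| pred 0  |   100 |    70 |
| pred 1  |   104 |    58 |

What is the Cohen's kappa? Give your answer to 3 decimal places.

Observed agreement pₒ = trace/N = 158/332 = 0.4759
Expected agreement pₑ = Σ (rowᵢ·colᵢ)/N² = (204·170 + 128·162)/332² = 0.5028
κ = (pₒ − pₑ)/(1 − pₑ) = (0.4759 − 0.5028)/(1 − 0.5028) = -0.054

-0.054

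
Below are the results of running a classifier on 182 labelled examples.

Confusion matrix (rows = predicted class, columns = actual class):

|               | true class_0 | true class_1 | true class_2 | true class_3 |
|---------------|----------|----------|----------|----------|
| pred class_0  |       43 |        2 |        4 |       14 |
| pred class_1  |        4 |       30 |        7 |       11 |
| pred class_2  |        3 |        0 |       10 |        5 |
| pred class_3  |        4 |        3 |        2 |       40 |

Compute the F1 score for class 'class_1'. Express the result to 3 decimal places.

Treat 'class_1' as positive and all other classes as negative.
F1 score = 2·TP/(2·TP+FP+FN).
class_1: TP=30, FP=4+7+11=22, FN=2+0+3=5 → 60/87 = 0.6897

0.690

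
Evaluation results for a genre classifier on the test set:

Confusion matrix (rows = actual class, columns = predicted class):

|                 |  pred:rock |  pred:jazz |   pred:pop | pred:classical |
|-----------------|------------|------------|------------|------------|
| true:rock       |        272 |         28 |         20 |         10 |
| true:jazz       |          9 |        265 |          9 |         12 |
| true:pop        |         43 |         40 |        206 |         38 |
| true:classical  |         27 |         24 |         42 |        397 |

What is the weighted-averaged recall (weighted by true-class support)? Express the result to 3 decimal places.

0.791

Per-class recall (TP/(TP+FN)):
  rock: TP=272, FN=28+20+10=58 → 272/330 = 0.8242
  jazz: TP=265, FN=9+9+12=30 → 265/295 = 0.8983
  pop: TP=206, FN=43+40+38=121 → 206/327 = 0.6300
  classical: TP=397, FN=27+24+42=93 → 397/490 = 0.8102
Weighted-recall = Σ (supportᵢ/N)·recallᵢ with N=1442: (330/1442)·0.8242 + (295/1442)·0.8983 + (327/1442)·0.6300 + (490/1442)·0.8102 = 0.791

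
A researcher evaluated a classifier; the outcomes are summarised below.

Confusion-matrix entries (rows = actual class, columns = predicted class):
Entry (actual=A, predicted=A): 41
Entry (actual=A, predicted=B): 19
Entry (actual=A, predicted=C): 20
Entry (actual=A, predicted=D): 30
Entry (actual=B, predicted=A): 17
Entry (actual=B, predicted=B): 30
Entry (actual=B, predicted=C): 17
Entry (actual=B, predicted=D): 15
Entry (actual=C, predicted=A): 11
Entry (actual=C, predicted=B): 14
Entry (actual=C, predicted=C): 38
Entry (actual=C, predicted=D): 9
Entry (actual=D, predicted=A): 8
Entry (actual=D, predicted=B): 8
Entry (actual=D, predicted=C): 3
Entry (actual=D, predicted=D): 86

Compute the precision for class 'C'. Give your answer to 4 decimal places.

One-vs-rest for 'C': TP = diagonal; FP = other classes predicted 'C'; FN = 'C' predicted as other.
precision = TP/(TP+FP).
C: TP=38, FP=20+17+3=40 → 38/78 = 0.48718

0.4872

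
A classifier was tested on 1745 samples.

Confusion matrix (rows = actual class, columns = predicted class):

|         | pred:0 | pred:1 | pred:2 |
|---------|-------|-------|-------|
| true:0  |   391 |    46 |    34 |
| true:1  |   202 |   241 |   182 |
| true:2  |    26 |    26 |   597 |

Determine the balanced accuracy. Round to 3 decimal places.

Balanced accuracy = mean of per-class recall.
  0: recall = 391/471 = 0.8301
  1: recall = 241/625 = 0.3856
  2: recall = 597/649 = 0.9199
Mean = (0.8301 + 0.3856 + 0.9199) / 3 = 0.712

0.712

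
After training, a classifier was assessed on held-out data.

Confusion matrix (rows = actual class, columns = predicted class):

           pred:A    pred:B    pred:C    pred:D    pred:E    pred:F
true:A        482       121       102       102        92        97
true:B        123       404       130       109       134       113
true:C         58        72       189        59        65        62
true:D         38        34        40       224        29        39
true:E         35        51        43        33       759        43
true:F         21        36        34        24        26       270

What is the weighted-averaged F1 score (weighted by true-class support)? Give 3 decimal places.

0.539

Per-class F1 score (2·TP/(2·TP+FP+FN)):
  A: TP=482, FP=123+58+38+35+21=275, FN=121+102+102+92+97=514 → 964/1753 = 0.5499
  B: TP=404, FP=121+72+34+51+36=314, FN=123+130+109+134+113=609 → 808/1731 = 0.4668
  C: TP=189, FP=102+130+40+43+34=349, FN=58+72+59+65+62=316 → 378/1043 = 0.3624
  D: TP=224, FP=102+109+59+33+24=327, FN=38+34+40+29+39=180 → 448/955 = 0.4691
  E: TP=759, FP=92+134+65+29+26=346, FN=35+51+43+33+43=205 → 1518/2069 = 0.7337
  F: TP=270, FP=97+113+62+39+43=354, FN=21+36+34+24+26=141 → 540/1035 = 0.5217
Weighted-F1 score = Σ (supportᵢ/N)·F1 scoreᵢ with N=4293: (996/4293)·0.5499 + (1013/4293)·0.4668 + (505/4293)·0.3624 + (404/4293)·0.4691 + (964/4293)·0.7337 + (411/4293)·0.5217 = 0.539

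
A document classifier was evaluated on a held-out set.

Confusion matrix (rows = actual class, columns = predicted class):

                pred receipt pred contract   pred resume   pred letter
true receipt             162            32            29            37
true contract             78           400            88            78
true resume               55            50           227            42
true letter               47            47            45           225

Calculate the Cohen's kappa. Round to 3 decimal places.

0.480

Observed agreement pₒ = trace/N = 1014/1642 = 0.6175
Expected agreement pₑ = Σ (rowᵢ·colᵢ)/N² = (260·342 + 644·529 + 374·389 + 364·382)/1642² = 0.2649
κ = (pₒ − pₑ)/(1 − pₑ) = (0.6175 − 0.2649)/(1 − 0.2649) = 0.480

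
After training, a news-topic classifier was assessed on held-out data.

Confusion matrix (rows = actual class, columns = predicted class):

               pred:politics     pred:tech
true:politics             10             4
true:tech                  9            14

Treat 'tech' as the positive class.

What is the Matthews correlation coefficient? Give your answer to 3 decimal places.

0.313

MCC = (TP·TN − FP·FN) / √((TP+FP)(TP+FN)(TN+FP)(TN+FN))
Numerator = 14·10 − 4·9 = 104
Denominator = √(18·23·14·19) = √110124 = 331.8494
MCC = 104 / 331.8494 = 0.313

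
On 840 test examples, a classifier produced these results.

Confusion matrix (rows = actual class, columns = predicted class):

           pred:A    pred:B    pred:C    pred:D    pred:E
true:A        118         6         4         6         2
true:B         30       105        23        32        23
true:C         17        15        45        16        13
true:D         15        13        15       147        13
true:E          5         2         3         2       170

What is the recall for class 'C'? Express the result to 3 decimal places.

Treat 'C' as positive and all other classes as negative.
recall = TP/(TP+FN).
C: TP=45, FN=17+15+16+13=61 → 45/106 = 0.4245

0.425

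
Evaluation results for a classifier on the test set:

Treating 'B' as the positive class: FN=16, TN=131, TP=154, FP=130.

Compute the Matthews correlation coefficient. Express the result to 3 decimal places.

0.420

MCC = (TP·TN − FP·FN) / √((TP+FP)(TP+FN)(TN+FP)(TN+FN))
Numerator = 154·131 − 130·16 = 18094
Denominator = √(284·170·261·147) = √1852358760 = 43039.0376
MCC = 18094 / 43039.0376 = 0.420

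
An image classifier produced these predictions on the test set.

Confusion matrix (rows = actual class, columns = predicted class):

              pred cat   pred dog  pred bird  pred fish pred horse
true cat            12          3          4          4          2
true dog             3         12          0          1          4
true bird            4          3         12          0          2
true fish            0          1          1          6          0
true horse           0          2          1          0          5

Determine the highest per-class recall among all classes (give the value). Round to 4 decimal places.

Per-class recall (TP/(TP+FN)):
  cat: TP=12, FN=3+4+4+2=13 → 12/25 = 0.48000
  dog: TP=12, FN=3+0+1+4=8 → 12/20 = 0.60000
  bird: TP=12, FN=4+3+0+2=9 → 12/21 = 0.57143
  fish: TP=6, FN=0+1+1+0=2 → 6/8 = 0.75000
  horse: TP=5, FN=0+2+1+0=3 → 5/8 = 0.62500
Highest is class 'fish' with recall = 0.7500.

0.7500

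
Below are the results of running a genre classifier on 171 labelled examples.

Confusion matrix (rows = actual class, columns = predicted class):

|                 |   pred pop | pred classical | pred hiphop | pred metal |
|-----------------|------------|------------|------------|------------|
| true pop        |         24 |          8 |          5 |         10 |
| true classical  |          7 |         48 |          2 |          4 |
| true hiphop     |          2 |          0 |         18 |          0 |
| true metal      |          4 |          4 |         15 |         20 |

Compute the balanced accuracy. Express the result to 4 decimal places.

0.6657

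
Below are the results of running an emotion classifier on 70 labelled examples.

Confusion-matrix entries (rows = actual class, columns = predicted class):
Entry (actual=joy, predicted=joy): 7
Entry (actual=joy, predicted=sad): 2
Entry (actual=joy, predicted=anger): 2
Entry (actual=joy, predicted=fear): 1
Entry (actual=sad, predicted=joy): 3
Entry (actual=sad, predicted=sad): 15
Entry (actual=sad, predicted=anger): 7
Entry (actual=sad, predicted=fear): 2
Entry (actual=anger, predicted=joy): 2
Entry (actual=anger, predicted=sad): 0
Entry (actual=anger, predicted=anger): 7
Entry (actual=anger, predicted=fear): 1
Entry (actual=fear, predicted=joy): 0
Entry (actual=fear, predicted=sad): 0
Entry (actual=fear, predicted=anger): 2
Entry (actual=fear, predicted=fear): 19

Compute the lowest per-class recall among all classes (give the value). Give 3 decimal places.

0.556

Per-class recall (TP/(TP+FN)):
  joy: TP=7, FN=2+2+1=5 → 7/12 = 0.5833
  sad: TP=15, FN=3+7+2=12 → 15/27 = 0.5556
  anger: TP=7, FN=2+0+1=3 → 7/10 = 0.7000
  fear: TP=19, FN=0+0+2=2 → 19/21 = 0.9048
Lowest is class 'sad' with recall = 0.556.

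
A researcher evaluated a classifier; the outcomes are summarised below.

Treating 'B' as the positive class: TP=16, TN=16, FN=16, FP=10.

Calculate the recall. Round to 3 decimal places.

0.500

Recall = TP/(TP+FN) = 16/(16+16) = 16/32 = 0.500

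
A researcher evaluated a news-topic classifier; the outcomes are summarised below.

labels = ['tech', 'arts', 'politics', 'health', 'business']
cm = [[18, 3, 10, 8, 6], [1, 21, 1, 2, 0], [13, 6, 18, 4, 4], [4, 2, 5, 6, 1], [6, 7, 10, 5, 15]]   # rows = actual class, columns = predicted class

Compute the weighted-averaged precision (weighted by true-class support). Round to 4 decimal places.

0.4562

Per-class precision (TP/(TP+FP)):
  tech: TP=18, FP=1+13+4+6=24 → 18/42 = 0.42857
  arts: TP=21, FP=3+6+2+7=18 → 21/39 = 0.53846
  politics: TP=18, FP=10+1+5+10=26 → 18/44 = 0.40909
  health: TP=6, FP=8+2+4+5=19 → 6/25 = 0.24000
  business: TP=15, FP=6+0+4+1=11 → 15/26 = 0.57692
Weighted-precision = Σ (supportᵢ/N)·precisionᵢ with N=176: (45/176)·0.42857 + (25/176)·0.53846 + (45/176)·0.40909 + (18/176)·0.24000 + (43/176)·0.57692 = 0.4562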